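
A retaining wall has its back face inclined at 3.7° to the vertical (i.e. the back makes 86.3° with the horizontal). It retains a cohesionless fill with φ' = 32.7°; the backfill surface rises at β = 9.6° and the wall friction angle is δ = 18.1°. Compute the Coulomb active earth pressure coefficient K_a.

K_a = sin²(α+φ) / [sin²α · sin(α−δ) · (1 + √{sin(φ+δ)sin(φ−β) / (sin(α−δ)sin(α+β))})²].
With α = 86.3°, φ = 32.7°, δ = 18.1°, β = 9.6°: K_a = 0.3340.

0.334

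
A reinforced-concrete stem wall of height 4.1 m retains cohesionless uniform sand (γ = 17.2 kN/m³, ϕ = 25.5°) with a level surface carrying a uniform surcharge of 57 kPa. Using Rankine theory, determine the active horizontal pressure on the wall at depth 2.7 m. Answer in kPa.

41.2 kPa

K_a = (1 − sin φ)/(1 + sin φ) = 0.3981.
σ_v = γz + q = 17.2 × 2.7 + 57 = 103.4 kPa.
σ_h = K_a σ_v = 0.3981 × 103.4 = 41.18 kPa.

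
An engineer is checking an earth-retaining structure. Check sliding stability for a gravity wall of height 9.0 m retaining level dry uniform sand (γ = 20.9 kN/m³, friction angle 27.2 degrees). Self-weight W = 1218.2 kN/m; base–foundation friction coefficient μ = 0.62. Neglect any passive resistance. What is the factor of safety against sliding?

K_a = tan²(45° − 27.2°/2) = 0.3726.
P_a = ½K_aγH² = 0.5×0.3726×20.9×9.0² = 315.4 kN/m, acting at H/3 = 3.000 m above the base.
FS_sliding = μW / P_a = 0.62×1218.2 / 315.4 = 2.395.

2.39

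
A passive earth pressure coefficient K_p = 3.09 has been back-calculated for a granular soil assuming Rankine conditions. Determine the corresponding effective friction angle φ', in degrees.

30.7°

K_p = (1+sin φ)/(1−sin φ) ⇒ sin φ = (K_p − 1)/(K_p + 1) = 0.5110.
φ = arcsin(0.5110) = 30.73°.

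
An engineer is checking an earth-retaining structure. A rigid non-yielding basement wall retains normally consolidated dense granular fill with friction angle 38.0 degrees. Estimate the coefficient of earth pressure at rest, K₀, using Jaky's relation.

0.384

K₀ = 1 − sin φ' = 1 − sin 38.0° = 0.3843.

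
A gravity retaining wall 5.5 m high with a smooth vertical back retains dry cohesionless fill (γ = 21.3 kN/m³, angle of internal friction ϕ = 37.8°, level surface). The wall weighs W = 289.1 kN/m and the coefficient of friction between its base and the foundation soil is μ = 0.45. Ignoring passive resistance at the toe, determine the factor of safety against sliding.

K_a = tan²(45° − 37.8°/2) = 0.2400.
P_a = ½K_aγH² = 0.5×0.2400×21.3×5.5² = 77.32 kN/m, acting at H/3 = 1.833 m above the base.
FS_sliding = μW / P_a = 0.45×289.1 / 77.32 = 1.683.

1.68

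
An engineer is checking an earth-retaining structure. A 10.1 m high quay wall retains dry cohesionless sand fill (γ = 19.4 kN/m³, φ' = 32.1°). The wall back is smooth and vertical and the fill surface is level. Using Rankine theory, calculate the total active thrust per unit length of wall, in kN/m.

K_a = tan²(45° − φ/2) = 0.3060.
P_a = ½ K_a γ H² = 0.5 × 0.3060 × 19.4 × 10.1² = 302.8 kN/m.

303 kN/m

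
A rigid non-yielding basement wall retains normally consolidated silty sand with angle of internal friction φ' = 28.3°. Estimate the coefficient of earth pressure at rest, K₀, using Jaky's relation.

0.526

K₀ = 1 − sin φ' = 1 − sin 28.3° = 0.5259.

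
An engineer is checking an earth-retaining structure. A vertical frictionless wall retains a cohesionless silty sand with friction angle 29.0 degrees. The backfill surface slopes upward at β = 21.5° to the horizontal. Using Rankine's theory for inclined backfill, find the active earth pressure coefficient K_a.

K_a = cos β · (cos β − √(cos²β − cos²φ)) / (cos β + √(cos²β − cos²φ)).
cos β = 0.9304, cos φ = 0.8746, √(cos²β − cos²φ) = 0.3174.
K_a = 0.9304 × (0.9304 − 0.3174)/(0.9304 + 0.3174) = 0.4571.

0.457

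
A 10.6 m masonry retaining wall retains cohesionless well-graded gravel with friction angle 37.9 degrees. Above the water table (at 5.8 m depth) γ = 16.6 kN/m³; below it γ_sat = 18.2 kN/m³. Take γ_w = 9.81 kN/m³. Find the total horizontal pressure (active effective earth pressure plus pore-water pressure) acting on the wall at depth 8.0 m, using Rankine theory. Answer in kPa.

49.0 kPa

K_a = (1 − sin φ)/(1 + sin φ) = 0.2389.
γ' = 18.2 − 9.81 = 8.390 kN/m³.
Effective vertical stress at 8.0 m: σ'_v = 16.6×5.8 + 8.390×2.20 = 114.7 kPa.
σ'_h = K_a σ'_v = 0.2389 × 114.7 = 27.42 kPa; u = γ_w × 2.20 = 21.58 kPa.
Total σ_h = 27.42 + 21.58 = 49.00 kPa.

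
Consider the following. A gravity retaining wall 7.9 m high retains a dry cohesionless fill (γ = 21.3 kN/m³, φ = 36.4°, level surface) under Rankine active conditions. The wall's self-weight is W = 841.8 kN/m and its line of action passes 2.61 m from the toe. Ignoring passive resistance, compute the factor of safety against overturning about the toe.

4.92

K_a = tan²(45° − 36.4°/2) = 0.2552.
P_a = ½K_aγH² = 0.5×0.2552×21.3×7.9² = 169.6 kN/m, acting at H/3 = 2.633 m above the base.
Overturning moment M_o = P_a × H/3 = 169.6 × 2.633 = 446.6.
Resisting moment M_r = W × 2.61 = 841.8 × 2.61 = 2197.
FS_overturning = M_r/M_o = 2197/446.6 = 4.920.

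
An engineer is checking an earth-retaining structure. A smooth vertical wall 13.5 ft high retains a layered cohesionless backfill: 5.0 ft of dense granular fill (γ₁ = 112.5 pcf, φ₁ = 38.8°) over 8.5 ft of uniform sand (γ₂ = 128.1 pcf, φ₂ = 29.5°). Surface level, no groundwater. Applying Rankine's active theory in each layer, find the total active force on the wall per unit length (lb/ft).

3520 lb/ft

K_a1 = tan²(45°−38.8°/2) = 0.2296; K_a2 = tan²(45°−29.5°/2) = 0.3401.
Layer 1: σ at base = K_a1 γ₁ h₁ = 129.1 psf; P₁ = ½×129.1×5.0 = 322.8.
Layer 2: σ_v at top = γ₁h₁ = 562.5; σ_h top = K_a2×562.5 = 191.3; σ_h base = K_a2×(562.5+128.1×8.5) = 561.6.
P₂ = ½(191.3+561.6)×8.5 = 3200. Total P_a = 322.8+3200 = 3523 lb/ft.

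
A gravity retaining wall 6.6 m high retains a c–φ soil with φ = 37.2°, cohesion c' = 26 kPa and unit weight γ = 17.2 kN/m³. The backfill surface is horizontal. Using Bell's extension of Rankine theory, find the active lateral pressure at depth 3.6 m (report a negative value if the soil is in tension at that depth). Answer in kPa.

-10.6 kPa

K_a = (1 − sin φ)/(1 + sin φ) = 0.2464.
σ_a = K_a γ z − 2c√K_a = 0.2464×17.2×3.6 − 2×26×0.4964 = -10.55 kPa.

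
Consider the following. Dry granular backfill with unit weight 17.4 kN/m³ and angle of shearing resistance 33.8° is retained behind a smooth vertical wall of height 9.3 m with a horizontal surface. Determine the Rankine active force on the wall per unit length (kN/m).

K_a = tan²(45° − φ/2) = 0.2851.
P_a = ½ K_a γ H² = 0.5 × 0.2851 × 17.4 × 9.3² = 214.5 kN/m.

215 kN/m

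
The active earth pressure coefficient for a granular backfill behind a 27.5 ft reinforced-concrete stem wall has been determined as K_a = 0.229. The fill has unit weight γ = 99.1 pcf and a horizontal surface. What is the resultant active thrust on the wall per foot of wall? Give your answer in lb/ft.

P = ½ K_a γ H² = 0.5 × 0.229 × 99.1 × 27.5² = 8581 lb/ft.

8580 lb/ft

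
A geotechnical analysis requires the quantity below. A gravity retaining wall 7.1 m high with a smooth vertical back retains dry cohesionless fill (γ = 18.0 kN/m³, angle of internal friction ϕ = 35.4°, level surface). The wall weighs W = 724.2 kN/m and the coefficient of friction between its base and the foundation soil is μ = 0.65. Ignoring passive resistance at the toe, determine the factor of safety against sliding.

K_a = tan²(45° − 35.4°/2) = 0.2664.
P_a = ½K_aγH² = 0.5×0.2664×18.0×7.1² = 120.9 kN/m, acting at H/3 = 2.367 m above the base.
FS_sliding = μW / P_a = 0.65×724.2 / 120.9 = 3.895.

3.89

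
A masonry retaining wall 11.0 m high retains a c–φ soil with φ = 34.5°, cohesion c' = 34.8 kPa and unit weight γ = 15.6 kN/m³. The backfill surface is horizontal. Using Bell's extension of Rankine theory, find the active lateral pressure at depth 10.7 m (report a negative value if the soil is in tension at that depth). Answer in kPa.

K_a = (1 − sin φ)/(1 + sin φ) = 0.2768.
σ_a = K_a γ z − 2c√K_a = 0.2768×15.6×10.7 − 2×34.8×0.5261 = 9.586 kPa.

9.59 kPa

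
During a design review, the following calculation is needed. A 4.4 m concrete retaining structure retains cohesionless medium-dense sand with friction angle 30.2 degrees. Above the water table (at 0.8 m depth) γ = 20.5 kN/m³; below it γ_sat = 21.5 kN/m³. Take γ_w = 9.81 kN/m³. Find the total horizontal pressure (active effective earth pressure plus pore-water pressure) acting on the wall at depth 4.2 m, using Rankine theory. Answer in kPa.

K_a = (1 − sin φ)/(1 + sin φ) = 0.3307.
γ' = 21.5 − 9.81 = 11.69 kN/m³.
Effective vertical stress at 4.2 m: σ'_v = 20.5×0.8 + 11.69×3.40 = 56.15 kPa.
σ'_h = K_a σ'_v = 0.3307 × 56.15 = 18.56 kPa; u = γ_w × 3.40 = 33.35 kPa.
Total σ_h = 18.56 + 33.35 = 51.92 kPa.

51.9 kPa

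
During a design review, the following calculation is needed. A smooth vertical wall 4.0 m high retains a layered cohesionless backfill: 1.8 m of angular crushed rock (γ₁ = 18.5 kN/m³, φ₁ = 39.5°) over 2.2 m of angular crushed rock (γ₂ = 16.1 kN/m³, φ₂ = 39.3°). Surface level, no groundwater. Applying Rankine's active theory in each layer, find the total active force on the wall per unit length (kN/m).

31.9 kN/m

K_a1 = tan²(45°−39.5°/2) = 0.2224; K_a2 = tan²(45°−39.3°/2) = 0.2245.
Layer 1: σ at base = K_a1 γ₁ h₁ = 7.407 kPa; P₁ = ½×7.407×1.8 = 6.666.
Layer 2: σ_v at top = γ₁h₁ = 33.30; σ_h top = K_a2×33.30 = 7.474; σ_h base = K_a2×(33.30+16.1×2.2) = 15.42.
P₂ = ½(7.474+15.42)×2.2 = 25.19. Total P_a = 6.666+25.19 = 31.86 kN/m.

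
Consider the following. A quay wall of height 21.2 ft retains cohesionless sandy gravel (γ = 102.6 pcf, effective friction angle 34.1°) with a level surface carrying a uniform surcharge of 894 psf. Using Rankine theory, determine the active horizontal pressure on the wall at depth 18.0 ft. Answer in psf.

K_a = (1 − sin φ)/(1 + sin φ) = 0.2815.
σ_v = γz + q = 102.6 × 18.0 + 894 = 2741 psf.
σ_h = K_a σ_v = 0.2815 × 2741 = 771.6 psf.

772 psf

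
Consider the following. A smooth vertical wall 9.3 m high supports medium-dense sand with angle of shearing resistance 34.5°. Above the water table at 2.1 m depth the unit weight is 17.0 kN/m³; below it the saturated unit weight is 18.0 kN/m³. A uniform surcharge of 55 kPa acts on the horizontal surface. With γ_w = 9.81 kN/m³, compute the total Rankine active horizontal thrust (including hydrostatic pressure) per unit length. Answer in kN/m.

536 kN/m

K_a = tan²(45° − φ/2) = 0.2768.
γ' = 18.0 − 9.81 = 8.190 kN/m³. h₂ = H − d_w = 7.2 m.
σ'_h: at surface K_a·q = 15.22; at WT K_a(q+γd_w) = 25.11; at base K_a(q+γd_w+γ'h₂) = 41.43 kPa.
P₁ = ½(15.22+25.11)×2.1 = 42.35; P₂ = ½(25.11+41.43)×7.2 = 239.5; P_w = ½γ_w h₂² = 254.3.
Total = 42.35+239.5+254.3 = 536.2 kN/m.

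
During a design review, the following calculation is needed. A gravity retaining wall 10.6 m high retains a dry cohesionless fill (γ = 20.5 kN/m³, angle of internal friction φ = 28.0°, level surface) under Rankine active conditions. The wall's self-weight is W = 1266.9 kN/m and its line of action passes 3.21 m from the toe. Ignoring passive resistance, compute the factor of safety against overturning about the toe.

2.77

K_a = tan²(45° − 28.0°/2) = 0.3610.
P_a = ½K_aγH² = 0.5×0.3610×20.5×10.6² = 415.8 kN/m, acting at H/3 = 3.533 m above the base.
Overturning moment M_o = P_a × H/3 = 415.8 × 3.533 = 1469.
Resisting moment M_r = W × 3.21 = 1266.9 × 3.21 = 4067.
FS_overturning = M_r/M_o = 4067/1469 = 2.768.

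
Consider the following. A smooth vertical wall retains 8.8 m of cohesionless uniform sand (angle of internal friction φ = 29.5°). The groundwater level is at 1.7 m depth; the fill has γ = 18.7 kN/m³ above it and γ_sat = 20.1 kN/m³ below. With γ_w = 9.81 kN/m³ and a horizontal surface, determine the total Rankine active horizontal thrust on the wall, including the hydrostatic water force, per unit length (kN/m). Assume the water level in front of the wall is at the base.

K_a = tan²(45° − φ/2) = 0.3401.
γ' = 20.1 − 9.81 = 10.29 kN/m³. Depth below WT = 7.1 m.
σ'_h at WT = K_a γ d_w = 10.81 kPa; at base = 10.81 + K_a γ' × 7.1 = 35.66 kPa.
P₁ (0–1.7 m) = ½×10.81×1.7 = 9.190. P₂ (1.7–8.8 m) = ½(10.81+35.66)×7.1 = 165.0.
P_w = ½ γ_w h₂² = 0.5×9.81×7.1² = 247.3. Total = 9.190+165.0+247.3 = 421.4 kN/m.

421 kN/m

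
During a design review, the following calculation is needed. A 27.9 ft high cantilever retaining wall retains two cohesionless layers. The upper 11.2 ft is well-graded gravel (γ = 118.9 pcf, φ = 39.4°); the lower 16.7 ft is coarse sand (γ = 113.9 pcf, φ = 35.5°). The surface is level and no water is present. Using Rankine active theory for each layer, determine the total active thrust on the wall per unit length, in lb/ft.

11800 lb/ft

K_a1 = tan²(45°−39.4°/2) = 0.2234; K_a2 = tan²(45°−35.5°/2) = 0.2653.
Layer 1: σ at base = K_a1 γ₁ h₁ = 297.6 psf; P₁ = ½×297.6×11.2 = 1666.
Layer 2: σ_v at top = γ₁h₁ = 1332; σ_h top = K_a2×1332 = 353.2; σ_h base = K_a2×(1332+113.9×16.7) = 857.8.
P₂ = ½(353.2+857.8)×16.7 = 10110. Total P_a = 1666+10110 = 11780 lb/ft.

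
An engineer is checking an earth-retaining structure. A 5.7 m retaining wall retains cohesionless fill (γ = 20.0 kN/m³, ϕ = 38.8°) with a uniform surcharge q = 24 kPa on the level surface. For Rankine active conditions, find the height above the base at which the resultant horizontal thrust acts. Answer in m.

K_a = 0.2296.
Triangular part P₁ = ½K_aγH² = 74.58 at H/3 = 1.900 m; rectangular part P₂ = K_a q H = 31.40 at H/2 = 2.850 m.
ȳ = (P₁·1.900 + P₂·2.850)/(P₁+P₂) = 2.181 m.

2.18 m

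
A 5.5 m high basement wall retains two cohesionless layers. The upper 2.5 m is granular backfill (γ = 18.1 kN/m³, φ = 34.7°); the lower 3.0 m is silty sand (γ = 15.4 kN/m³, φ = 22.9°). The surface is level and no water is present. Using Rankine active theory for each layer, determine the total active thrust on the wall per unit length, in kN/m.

106 kN/m

K_a1 = tan²(45°−34.7°/2) = 0.2745; K_a2 = tan²(45°−22.9°/2) = 0.4398.
Layer 1: σ at base = K_a1 γ₁ h₁ = 12.42 kPa; P₁ = ½×12.42×2.5 = 15.52.
Layer 2: σ_v at top = γ₁h₁ = 45.25; σ_h top = K_a2×45.25 = 19.90; σ_h base = K_a2×(45.25+15.4×3.0) = 40.22.
P₂ = ½(19.90+40.22)×3.0 = 90.17. Total P_a = 15.52+90.17 = 105.7 kN/m.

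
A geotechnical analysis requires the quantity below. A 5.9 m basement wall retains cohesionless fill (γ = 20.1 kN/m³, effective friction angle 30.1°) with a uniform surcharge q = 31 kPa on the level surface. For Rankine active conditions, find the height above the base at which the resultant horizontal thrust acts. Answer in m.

K_a = 0.3320.
Triangular part P₁ = ½K_aγH² = 116.1 at H/3 = 1.967 m; rectangular part P₂ = K_a q H = 60.72 at H/2 = 2.950 m.
ȳ = (P₁·1.967 + P₂·2.950)/(P₁+P₂) = 2.304 m.

2.30 m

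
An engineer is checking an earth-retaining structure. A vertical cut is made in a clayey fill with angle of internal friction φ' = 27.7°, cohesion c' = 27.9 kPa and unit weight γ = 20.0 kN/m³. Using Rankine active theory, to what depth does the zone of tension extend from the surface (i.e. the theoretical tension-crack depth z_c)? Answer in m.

K_a = tan²(45° − 27.7°/2) = 0.3653; √K_a = 0.6044.
The active pressure is zero where K_a γ z = 2c√K_a, so z_c = 2c/(γ√K_a) = 2×27.9/(20.0×0.6044) = 4.616 m.

4.62 m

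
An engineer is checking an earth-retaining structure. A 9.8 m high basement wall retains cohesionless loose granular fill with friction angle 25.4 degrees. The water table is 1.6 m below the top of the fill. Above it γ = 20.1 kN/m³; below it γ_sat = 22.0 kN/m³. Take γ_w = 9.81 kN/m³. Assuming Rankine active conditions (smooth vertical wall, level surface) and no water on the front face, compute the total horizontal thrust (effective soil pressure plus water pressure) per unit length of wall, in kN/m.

K_a = tan²(45° − φ/2) = 0.3996.
γ' = 22.0 − 9.81 = 12.19 kN/m³. Depth below WT = 8.2 m.
σ'_h at WT = K_a γ d_w = 12.85 kPa; at base = 12.85 + K_a γ' × 8.2 = 52.80 kPa.
P₁ (0–1.6 m) = ½×12.85×1.6 = 10.28. P₂ (1.6–9.8 m) = ½(12.85+52.80)×8.2 = 269.2.
P_w = ½ γ_w h₂² = 0.5×9.81×8.2² = 329.8. Total = 10.28+269.2+329.8 = 609.3 kN/m.

609 kN/m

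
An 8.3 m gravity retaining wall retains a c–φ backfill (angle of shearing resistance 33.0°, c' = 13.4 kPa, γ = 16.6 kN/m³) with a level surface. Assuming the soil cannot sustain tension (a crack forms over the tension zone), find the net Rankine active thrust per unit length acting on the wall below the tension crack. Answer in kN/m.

K_a = 0.2948; √K_a = 0.5430.
Tension-crack depth z_c = 2c/(γ√K_a) = 2×13.4/(16.6×0.5430) = 2.973 m.
σ_a at base = K_a γ H − 2c√K_a = 0.2948×16.6×8.3 − 2×13.4×0.5430 = 26.07 kPa.
P_a = ½ × 26.07 × (H − z_c) = 0.5×26.07×5.327 = 69.42 kN/m.

69.4 kN/m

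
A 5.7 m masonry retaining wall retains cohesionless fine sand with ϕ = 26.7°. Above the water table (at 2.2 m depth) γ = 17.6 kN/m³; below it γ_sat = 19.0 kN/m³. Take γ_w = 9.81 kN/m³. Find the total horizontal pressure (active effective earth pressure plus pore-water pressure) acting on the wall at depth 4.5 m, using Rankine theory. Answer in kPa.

K_a = (1 − sin φ)/(1 + sin φ) = 0.3800.
γ' = 19.0 − 9.81 = 9.190 kN/m³.
Effective vertical stress at 4.5 m: σ'_v = 17.6×2.2 + 9.190×2.30 = 59.86 kPa.
σ'_h = K_a σ'_v = 0.3800 × 59.86 = 22.74 kPa; u = γ_w × 2.30 = 22.56 kPa.
Total σ_h = 22.74 + 22.56 = 45.31 kPa.

45.3 kPa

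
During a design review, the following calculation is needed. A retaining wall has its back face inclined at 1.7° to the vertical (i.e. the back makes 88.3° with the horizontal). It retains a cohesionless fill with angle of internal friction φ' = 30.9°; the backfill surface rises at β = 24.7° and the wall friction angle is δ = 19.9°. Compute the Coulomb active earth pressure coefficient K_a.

K_a = sin²(α+φ) / [sin²α · sin(α−δ) · (1 + √{sin(φ+δ)sin(φ−β) / (sin(α−δ)sin(α+β))})²].
With α = 88.3°, φ = 30.9°, δ = 19.9°, β = 24.7°: K_a = 0.4760.

0.476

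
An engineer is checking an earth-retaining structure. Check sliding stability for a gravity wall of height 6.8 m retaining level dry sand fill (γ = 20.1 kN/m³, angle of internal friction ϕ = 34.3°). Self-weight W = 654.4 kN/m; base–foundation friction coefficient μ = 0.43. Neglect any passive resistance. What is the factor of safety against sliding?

K_a = tan²(45° − 34.3°/2) = 0.2792.
P_a = ½K_aγH² = 0.5×0.2792×20.1×6.8² = 129.7 kN/m, acting at H/3 = 2.267 m above the base.
FS_sliding = μW / P_a = 0.43×654.4 / 129.7 = 2.169.

2.17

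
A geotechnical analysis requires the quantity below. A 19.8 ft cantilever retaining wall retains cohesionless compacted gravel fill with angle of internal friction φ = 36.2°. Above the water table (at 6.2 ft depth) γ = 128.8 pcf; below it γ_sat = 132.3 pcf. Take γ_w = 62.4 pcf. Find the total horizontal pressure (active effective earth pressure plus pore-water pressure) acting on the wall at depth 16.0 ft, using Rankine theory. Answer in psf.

993 psf

K_a = (1 − sin φ)/(1 + sin φ) = 0.2574.
γ' = 132.3 − 62.4 = 69.90 pcf.
Effective vertical stress at 16.0 ft: σ'_v = 128.8×6.2 + 69.90×9.80 = 1484 psf.
σ'_h = K_a σ'_v = 0.2574 × 1484 = 381.8 psf; u = γ_w × 9.80 = 611.5 psf.
Total σ_h = 381.8 + 611.5 = 993.4 psf.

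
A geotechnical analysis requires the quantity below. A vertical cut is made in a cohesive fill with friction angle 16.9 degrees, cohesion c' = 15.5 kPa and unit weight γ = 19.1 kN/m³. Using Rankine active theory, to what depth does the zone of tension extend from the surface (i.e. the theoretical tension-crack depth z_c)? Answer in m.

K_a = tan²(45° − 16.9°/2) = 0.5495; √K_a = 0.7413.
The active pressure is zero where K_a γ z = 2c√K_a, so z_c = 2c/(γ√K_a) = 2×15.5/(19.1×0.7413) = 2.189 m.

2.19 m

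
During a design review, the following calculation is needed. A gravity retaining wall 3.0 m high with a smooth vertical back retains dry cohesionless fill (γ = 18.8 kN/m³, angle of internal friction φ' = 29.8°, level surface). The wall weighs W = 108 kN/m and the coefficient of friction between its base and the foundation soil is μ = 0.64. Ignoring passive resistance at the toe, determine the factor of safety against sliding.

2.43

K_a = tan²(45° − 29.8°/2) = 0.3360.
P_a = ½K_aγH² = 0.5×0.3360×18.8×3.0² = 28.43 kN/m, acting at H/3 = 1.000 m above the base.
FS_sliding = μW / P_a = 0.64×108 / 28.43 = 2.431.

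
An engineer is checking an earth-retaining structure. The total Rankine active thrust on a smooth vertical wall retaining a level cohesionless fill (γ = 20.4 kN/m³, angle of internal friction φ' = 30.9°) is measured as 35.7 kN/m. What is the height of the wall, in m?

K_a = 0.3214. P_a = ½ K_a γ H² ⇒ H = √(2P_a/(K_a γ)).
H = √(2×35.7/(0.3214×20.4)) = 3.300 m.

3.30 m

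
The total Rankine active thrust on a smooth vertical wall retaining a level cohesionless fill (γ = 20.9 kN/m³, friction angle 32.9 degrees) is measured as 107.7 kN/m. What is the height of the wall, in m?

5.90 m

K_a = 0.2960. P_a = ½ K_a γ H² ⇒ H = √(2P_a/(K_a γ)).
H = √(2×107.7/(0.2960×20.9)) = 5.900 m.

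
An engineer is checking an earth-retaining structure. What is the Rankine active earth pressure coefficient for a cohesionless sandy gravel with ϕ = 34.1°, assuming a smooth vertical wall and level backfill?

0.282

K_a = tan²(45° − φ/2) = tan²(27.95°) = 0.2815.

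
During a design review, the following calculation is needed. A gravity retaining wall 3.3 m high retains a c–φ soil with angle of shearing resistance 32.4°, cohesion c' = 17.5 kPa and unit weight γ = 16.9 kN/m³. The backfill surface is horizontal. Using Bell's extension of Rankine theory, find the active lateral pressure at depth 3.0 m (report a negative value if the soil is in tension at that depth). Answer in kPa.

K_a = (1 − sin φ)/(1 + sin φ) = 0.3022.
σ_a = K_a γ z − 2c√K_a = 0.3022×16.9×3.0 − 2×17.5×0.5498 = -3.918 kPa.

-3.92 kPa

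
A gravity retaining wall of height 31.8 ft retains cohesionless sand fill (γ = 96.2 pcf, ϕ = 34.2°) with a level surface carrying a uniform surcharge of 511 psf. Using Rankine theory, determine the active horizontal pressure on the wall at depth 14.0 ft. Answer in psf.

K_a = (1 − sin φ)/(1 + sin φ) = 0.2803.
σ_v = γz + q = 96.2 × 14.0 + 511 = 1858 psf.
σ_h = K_a σ_v = 0.2803 × 1858 = 520.8 psf.

521 psf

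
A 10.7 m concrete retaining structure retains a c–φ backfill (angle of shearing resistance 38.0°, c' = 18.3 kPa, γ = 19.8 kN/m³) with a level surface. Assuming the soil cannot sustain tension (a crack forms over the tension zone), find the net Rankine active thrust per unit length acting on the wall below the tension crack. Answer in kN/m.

K_a = 0.2379; √K_a = 0.4877.
Tension-crack depth z_c = 2c/(γ√K_a) = 2×18.3/(19.8×0.4877) = 3.790 m.
σ_a at base = K_a γ H − 2c√K_a = 0.2379×19.8×10.7 − 2×18.3×0.4877 = 32.55 kPa.
P_a = ½ × 32.55 × (H − z_c) = 0.5×32.55×6.910 = 112.5 kN/m.

112 kN/m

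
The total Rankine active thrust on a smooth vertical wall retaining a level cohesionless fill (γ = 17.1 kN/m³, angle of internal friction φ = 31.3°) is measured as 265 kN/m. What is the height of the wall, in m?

K_a = 0.3162. P_a = ½ K_a γ H² ⇒ H = √(2P_a/(K_a γ)).
H = √(2×265/(0.3162×17.1)) = 9.900 m.

9.90 m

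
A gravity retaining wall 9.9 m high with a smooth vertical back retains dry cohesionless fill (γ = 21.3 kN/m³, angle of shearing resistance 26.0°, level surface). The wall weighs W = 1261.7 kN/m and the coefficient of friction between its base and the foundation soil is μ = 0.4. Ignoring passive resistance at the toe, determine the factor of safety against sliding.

1.24

K_a = tan²(45° − 26.0°/2) = 0.3905.
P_a = ½K_aγH² = 0.5×0.3905×21.3×9.9² = 407.6 kN/m, acting at H/3 = 3.300 m above the base.
FS_sliding = μW / P_a = 0.4×1261.7 / 407.6 = 1.238.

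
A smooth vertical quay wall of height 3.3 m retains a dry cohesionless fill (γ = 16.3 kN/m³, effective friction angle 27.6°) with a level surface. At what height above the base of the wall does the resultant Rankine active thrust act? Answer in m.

1.10 m

K_a = 0.3668.
The pressure distribution is triangular, so the resultant acts at H/3 above the base = 3.3/3 = 1.100 m.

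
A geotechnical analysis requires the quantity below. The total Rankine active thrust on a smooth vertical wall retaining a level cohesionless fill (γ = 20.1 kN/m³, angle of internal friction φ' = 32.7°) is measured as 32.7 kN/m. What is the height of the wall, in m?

3.30 m

K_a = 0.2985. P_a = ½ K_a γ H² ⇒ H = √(2P_a/(K_a γ)).
H = √(2×32.7/(0.2985×20.1)) = 3.302 m.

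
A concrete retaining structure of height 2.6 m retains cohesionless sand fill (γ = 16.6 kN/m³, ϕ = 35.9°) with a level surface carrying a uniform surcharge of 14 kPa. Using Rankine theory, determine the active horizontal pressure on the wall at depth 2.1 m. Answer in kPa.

12.7 kPa

K_a = (1 − sin φ)/(1 + sin φ) = 0.2607.
σ_v = γz + q = 16.6 × 2.1 + 14 = 48.86 kPa.
σ_h = K_a σ_v = 0.2607 × 48.86 = 12.74 kPa.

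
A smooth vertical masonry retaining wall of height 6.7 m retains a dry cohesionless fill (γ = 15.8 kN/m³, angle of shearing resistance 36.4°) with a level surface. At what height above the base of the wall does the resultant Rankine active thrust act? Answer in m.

K_a = 0.2552.
The pressure distribution is triangular, so the resultant acts at H/3 above the base = 6.7/3 = 2.233 m.

2.23 m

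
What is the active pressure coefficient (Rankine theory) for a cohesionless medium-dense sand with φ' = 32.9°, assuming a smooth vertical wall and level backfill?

0.296

K_a = (1 − sin φ)/(1 + sin φ) = (1 − sin 32.9°)/(1 + sin 32.9°) = 0.2960.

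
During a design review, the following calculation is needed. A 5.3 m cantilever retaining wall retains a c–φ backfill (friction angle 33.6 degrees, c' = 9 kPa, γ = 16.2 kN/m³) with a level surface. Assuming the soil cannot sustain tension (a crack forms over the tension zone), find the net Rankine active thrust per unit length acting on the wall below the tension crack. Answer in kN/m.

K_a = 0.2875; √K_a = 0.5362.
Tension-crack depth z_c = 2c/(γ√K_a) = 2×9/(16.2×0.5362) = 2.072 m.
σ_a at base = K_a γ H − 2c√K_a = 0.2875×16.2×5.3 − 2×9×0.5362 = 15.03 kPa.
P_a = ½ × 15.03 × (H − z_c) = 0.5×15.03×3.228 = 24.26 kN/m.

24.3 kN/m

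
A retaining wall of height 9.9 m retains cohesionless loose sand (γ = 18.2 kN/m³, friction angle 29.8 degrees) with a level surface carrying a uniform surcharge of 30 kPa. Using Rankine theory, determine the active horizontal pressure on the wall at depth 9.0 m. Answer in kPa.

K_a = (1 − sin φ)/(1 + sin φ) = 0.3360.
σ_v = γz + q = 18.2 × 9.0 + 30 = 193.8 kPa.
σ_h = K_a σ_v = 0.3360 × 193.8 = 65.12 kPa.

65.1 kPa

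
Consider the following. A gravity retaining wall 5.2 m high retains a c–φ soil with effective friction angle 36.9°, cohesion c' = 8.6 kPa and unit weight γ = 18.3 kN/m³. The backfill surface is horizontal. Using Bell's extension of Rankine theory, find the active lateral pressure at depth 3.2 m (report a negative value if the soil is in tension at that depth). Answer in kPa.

K_a = (1 − sin φ)/(1 + sin φ) = 0.2497.
σ_a = K_a γ z − 2c√K_a = 0.2497×18.3×3.2 − 2×8.6×0.4997 = 6.026 kPa.

6.03 kPa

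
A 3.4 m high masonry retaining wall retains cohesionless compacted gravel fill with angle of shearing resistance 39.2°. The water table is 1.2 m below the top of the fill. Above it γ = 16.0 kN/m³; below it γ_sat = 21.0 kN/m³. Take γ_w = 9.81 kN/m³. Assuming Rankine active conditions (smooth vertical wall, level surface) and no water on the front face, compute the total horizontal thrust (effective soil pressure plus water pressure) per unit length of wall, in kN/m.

42.0 kN/m

K_a = tan²(45° − φ/2) = 0.2255.
γ' = 21.0 − 9.81 = 11.19 kN/m³. Depth below WT = 2.2 m.
σ'_h at WT = K_a γ d_w = 4.329 kPa; at base = 4.329 + K_a γ' × 2.2 = 9.880 kPa.
P₁ (0–1.2 m) = ½×4.329×1.2 = 2.597. P₂ (1.2–3.4 m) = ½(4.329+9.880)×2.2 = 15.63.
P_w = ½ γ_w h₂² = 0.5×9.81×2.2² = 23.74. Total = 2.597+15.63+23.74 = 41.97 kN/m.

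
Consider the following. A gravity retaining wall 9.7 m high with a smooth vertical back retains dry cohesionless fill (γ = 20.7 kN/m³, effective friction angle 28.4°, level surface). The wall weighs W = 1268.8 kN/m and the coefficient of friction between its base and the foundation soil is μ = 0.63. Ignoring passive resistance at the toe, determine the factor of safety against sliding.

2.31

K_a = tan²(45° − 28.4°/2) = 0.3554.
P_a = ½K_aγH² = 0.5×0.3554×20.7×9.7² = 346.1 kN/m, acting at H/3 = 3.233 m above the base.
FS_sliding = μW / P_a = 0.63×1268.8 / 346.1 = 2.310.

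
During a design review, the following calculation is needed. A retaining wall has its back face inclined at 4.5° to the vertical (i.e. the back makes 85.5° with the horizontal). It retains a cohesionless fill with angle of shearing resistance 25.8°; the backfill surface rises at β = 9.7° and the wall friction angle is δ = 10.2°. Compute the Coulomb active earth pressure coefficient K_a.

0.453

K_a = sin²(α+φ) / [sin²α · sin(α−δ) · (1 + √{sin(φ+δ)sin(φ−β) / (sin(α−δ)sin(α+β))})²].
With α = 85.5°, φ = 25.8°, δ = 10.2°, β = 9.7°: K_a = 0.4533.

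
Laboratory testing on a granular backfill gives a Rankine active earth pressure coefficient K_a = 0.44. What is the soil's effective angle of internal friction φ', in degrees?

K_a = tan²(45° − φ/2) ⇒ 45° − φ/2 = arctan(√0.44) = 33.56°.
φ = 2(45° − 33.56°) = 22.89°.

22.9°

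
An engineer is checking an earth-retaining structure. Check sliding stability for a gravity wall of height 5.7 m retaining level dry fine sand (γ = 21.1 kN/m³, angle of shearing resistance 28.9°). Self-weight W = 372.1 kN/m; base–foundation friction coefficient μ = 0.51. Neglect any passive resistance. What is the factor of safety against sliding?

1.59

K_a = tan²(45° − 28.9°/2) = 0.3484.
P_a = ½K_aγH² = 0.5×0.3484×21.1×5.7² = 119.4 kN/m, acting at H/3 = 1.900 m above the base.
FS_sliding = μW / P_a = 0.51×372.1 / 119.4 = 1.589.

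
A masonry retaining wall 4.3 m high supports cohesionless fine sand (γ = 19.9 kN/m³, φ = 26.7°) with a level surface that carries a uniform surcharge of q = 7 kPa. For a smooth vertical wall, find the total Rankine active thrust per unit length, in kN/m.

K_a = tan²(45° − φ/2) = 0.3800.
Soil triangle: ½ K_a γ H² = 0.5×0.3800×19.9×4.3² = 69.90 kN/m.
Surcharge rectangle: K_a q H = 0.3800×7×4.3 = 11.44 kN/m.
Total = 69.90 + 11.44 = 81.34 kN/m.

81.3 kN/m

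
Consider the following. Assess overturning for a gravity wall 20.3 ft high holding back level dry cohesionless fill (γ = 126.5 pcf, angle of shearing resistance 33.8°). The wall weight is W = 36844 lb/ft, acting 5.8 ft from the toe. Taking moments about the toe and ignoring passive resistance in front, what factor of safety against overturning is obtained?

K_a = tan²(45° − 33.8°/2) = 0.2851.
P_a = ½K_aγH² = 0.5×0.2851×126.5×20.3² = 7431 lb/ft, acting at H/3 = 6.767 ft above the base.
Overturning moment M_o = P_a × H/3 = 7431 × 6.767 = 50280.
Resisting moment M_r = W × 5.8 = 36844 × 5.8 = 213700.
FS_overturning = M_r/M_o = 213700/50280 = 4.250.

4.25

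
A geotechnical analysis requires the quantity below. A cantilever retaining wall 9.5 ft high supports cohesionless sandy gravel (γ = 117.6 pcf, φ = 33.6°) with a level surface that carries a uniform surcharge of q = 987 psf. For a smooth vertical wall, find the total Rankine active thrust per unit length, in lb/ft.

4220 lb/ft

K_a = tan²(45° − φ/2) = 0.2875.
Soil triangle: ½ K_a γ H² = 0.5×0.2875×117.6×9.5² = 1526 lb/ft.
Surcharge rectangle: K_a q H = 0.2875×987×9.5 = 2696 lb/ft.
Total = 1526 + 2696 = 4221 lb/ft.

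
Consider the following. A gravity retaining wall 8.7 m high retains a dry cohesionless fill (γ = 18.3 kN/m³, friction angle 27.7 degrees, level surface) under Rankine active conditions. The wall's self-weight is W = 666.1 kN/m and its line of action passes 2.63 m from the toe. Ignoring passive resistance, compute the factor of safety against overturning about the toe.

K_a = tan²(45° − 27.7°/2) = 0.3653.
P_a = ½K_aγH² = 0.5×0.3653×18.3×8.7² = 253.0 kN/m, acting at H/3 = 2.900 m above the base.
Overturning moment M_o = P_a × H/3 = 253.0 × 2.900 = 733.8.
Resisting moment M_r = W × 2.63 = 666.1 × 2.63 = 1752.
FS_overturning = M_r/M_o = 1752/733.8 = 2.388.

2.39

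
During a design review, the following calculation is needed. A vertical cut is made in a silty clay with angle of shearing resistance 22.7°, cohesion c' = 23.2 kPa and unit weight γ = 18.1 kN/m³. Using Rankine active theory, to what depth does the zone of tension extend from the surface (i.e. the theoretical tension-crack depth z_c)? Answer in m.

3.85 m

K_a = tan²(45° − 22.7°/2) = 0.4431; √K_a = 0.6657.
The active pressure is zero where K_a γ z = 2c√K_a, so z_c = 2c/(γ√K_a) = 2×23.2/(18.1×0.6657) = 3.851 m.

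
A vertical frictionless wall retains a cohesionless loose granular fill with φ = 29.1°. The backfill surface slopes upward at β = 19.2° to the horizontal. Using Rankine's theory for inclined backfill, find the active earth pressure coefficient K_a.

0.425

K_a = cos β · (cos β − √(cos²β − cos²φ)) / (cos β + √(cos²β − cos²φ)).
cos β = 0.9444, cos φ = 0.8738, √(cos²β − cos²φ) = 0.3583.
K_a = 0.9444 × (0.9444 − 0.3583)/(0.9444 + 0.3583) = 0.4249.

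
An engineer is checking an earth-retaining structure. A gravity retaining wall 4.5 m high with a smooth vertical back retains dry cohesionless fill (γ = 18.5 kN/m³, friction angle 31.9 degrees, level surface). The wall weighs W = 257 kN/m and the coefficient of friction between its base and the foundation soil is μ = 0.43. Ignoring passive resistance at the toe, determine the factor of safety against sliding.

1.91

K_a = tan²(45° − 31.9°/2) = 0.3085.
P_a = ½K_aγH² = 0.5×0.3085×18.5×4.5² = 57.79 kN/m, acting at H/3 = 1.500 m above the base.
FS_sliding = μW / P_a = 0.43×257 / 57.79 = 1.912.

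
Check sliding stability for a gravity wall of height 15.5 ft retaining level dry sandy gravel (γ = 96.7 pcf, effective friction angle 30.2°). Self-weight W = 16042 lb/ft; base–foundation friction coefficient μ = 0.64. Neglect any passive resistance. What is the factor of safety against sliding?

K_a = tan²(45° − 30.2°/2) = 0.3307.
P_a = ½K_aγH² = 0.5×0.3307×96.7×15.5² = 3841 lb/ft, acting at H/3 = 5.167 ft above the base.
FS_sliding = μW / P_a = 0.64×16042 / 3841 = 2.673.

2.67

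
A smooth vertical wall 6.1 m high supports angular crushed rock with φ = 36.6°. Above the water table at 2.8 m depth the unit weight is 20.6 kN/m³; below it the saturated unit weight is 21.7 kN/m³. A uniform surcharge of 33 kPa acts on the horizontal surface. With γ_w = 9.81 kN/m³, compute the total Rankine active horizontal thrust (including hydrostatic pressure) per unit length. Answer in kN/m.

K_a = tan²(45° − φ/2) = 0.2530.
γ' = 21.7 − 9.81 = 11.89 kN/m³. h₂ = H − d_w = 3.3 m.
σ'_h: at surface K_a·q = 8.348; at WT K_a(q+γd_w) = 22.94; at base K_a(q+γd_w+γ'h₂) = 32.86 kPa.
P₁ = ½(8.348+22.94)×2.8 = 43.80; P₂ = ½(22.94+32.86)×3.3 = 92.07; P_w = ½γ_w h₂² = 53.42.
Total = 43.80+92.07+53.42 = 189.3 kN/m.

189 kN/m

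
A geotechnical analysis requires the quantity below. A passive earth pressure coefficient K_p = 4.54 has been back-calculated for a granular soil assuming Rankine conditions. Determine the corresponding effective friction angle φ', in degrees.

39.7°

K_p = (1+sin φ)/(1−sin φ) ⇒ sin φ = (K_p − 1)/(K_p + 1) = 0.6390.
φ = arcsin(0.6390) = 39.72°.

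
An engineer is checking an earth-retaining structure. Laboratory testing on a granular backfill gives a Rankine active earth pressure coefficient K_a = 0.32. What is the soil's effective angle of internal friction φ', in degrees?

K_a = tan²(45° − φ/2) ⇒ 45° − φ/2 = arctan(√0.32) = 29.50°.
φ = 2(45° − 29.50°) = 31.01°.

31.0°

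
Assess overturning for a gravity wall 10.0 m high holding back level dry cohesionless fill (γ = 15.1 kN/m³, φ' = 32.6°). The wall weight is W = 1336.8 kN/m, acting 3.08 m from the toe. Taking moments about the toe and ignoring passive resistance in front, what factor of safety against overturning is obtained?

5.46

K_a = tan²(45° − 32.6°/2) = 0.2997.
P_a = ½K_aγH² = 0.5×0.2997×15.1×10.0² = 226.3 kN/m, acting at H/3 = 3.333 m above the base.
Overturning moment M_o = P_a × H/3 = 226.3 × 3.333 = 754.3.
Resisting moment M_r = W × 3.08 = 1336.8 × 3.08 = 4117.
FS_overturning = M_r/M_o = 4117/754.3 = 5.458.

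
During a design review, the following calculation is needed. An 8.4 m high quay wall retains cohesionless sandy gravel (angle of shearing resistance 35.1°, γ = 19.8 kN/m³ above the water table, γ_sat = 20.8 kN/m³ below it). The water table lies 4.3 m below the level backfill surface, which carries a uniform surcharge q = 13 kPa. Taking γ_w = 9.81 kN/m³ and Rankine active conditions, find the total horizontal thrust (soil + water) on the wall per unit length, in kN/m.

280 kN/m

K_a = tan²(45° − φ/2) = 0.2698.
γ' = 20.8 − 9.81 = 10.99 kN/m³. h₂ = H − d_w = 4.1 m.
σ'_h: at surface K_a·q = 3.508; at WT K_a(q+γd_w) = 26.48; at base K_a(q+γd_w+γ'h₂) = 38.64 kPa.
P₁ = ½(3.508+26.48)×4.3 = 64.48; P₂ = ½(26.48+38.64)×4.1 = 133.5; P_w = ½γ_w h₂² = 82.45.
Total = 64.48+133.5+82.45 = 280.4 kN/m.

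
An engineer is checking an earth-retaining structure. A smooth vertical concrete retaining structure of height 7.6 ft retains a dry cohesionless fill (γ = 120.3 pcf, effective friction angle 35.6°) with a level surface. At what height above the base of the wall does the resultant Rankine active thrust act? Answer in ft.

K_a = 0.2641.
The pressure distribution is triangular, so the resultant acts at H/3 above the base = 7.6/3 = 2.533 ft.

2.53 ft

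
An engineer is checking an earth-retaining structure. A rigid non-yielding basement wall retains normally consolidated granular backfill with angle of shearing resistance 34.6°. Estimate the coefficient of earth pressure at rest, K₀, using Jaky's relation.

K₀ = 1 − sin φ' = 1 − sin 34.6° = 0.4322.

0.432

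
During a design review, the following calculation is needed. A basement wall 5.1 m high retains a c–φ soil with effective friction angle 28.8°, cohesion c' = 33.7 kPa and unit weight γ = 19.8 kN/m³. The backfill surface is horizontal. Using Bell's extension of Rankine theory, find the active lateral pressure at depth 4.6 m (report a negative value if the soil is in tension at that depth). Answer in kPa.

K_a = (1 − sin φ)/(1 + sin φ) = 0.3498.
σ_a = K_a γ z − 2c√K_a = 0.3498×19.8×4.6 − 2×33.7×0.5914 = -8.005 kPa.

-8.00 kPa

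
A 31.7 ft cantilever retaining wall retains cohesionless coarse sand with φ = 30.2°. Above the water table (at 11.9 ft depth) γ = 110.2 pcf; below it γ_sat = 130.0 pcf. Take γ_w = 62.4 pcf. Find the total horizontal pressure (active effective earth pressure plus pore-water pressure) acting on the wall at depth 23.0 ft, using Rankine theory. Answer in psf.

K_a = (1 − sin φ)/(1 + sin φ) = 0.3307.
γ' = 130.0 − 62.4 = 67.60 pcf.
Effective vertical stress at 23.0 ft: σ'_v = 110.2×11.9 + 67.60×11.1 = 2062 psf.
σ'_h = K_a σ'_v = 0.3307 × 2062 = 681.7 psf; u = γ_w × 11.1 = 692.6 psf.
Total σ_h = 681.7 + 692.6 = 1374 psf.

1370 psf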